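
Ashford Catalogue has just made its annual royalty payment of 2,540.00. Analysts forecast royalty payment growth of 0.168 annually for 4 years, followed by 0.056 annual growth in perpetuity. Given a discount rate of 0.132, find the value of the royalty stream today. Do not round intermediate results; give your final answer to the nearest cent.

D_1 = 2966.72000
D_2 = 3465.12896
D_3 = 4047.27063
D_4 = 4727.21209
Terminal value at year 4: TV = D_4×(1+g_2)/(r−g_2) = 4991.93597/0.076 = 65683.36799
P_0 = D_1/(1+r)^1 + D_2/(1+r)^2 + D_3/(1+r)^3 + D_4/(1+r)^4 + TV/(1+r)^4
    = 2620.77739 + 2704.12366 + 2790.12053 + 2878.85228 + 40000.89479 = 50994.76864

50994.77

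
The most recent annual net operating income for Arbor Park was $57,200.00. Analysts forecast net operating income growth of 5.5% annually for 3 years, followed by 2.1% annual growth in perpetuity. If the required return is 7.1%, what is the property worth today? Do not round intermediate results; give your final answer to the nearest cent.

D_1 = 60346.00000
D_2 = 63665.03000
D_3 = 67166.60665
Terminal value at year 3: TV = D_3×(1+g_2)/(r−g_2) = 68577.10539/0.05 = 1371542.10779
P_0 = D_1/(1+r)^1 + D_2/(1+r)^2 + D_3/(1+r)^3 + TV/(1+r)^3
    = 56345.47152 + 55503.70911 + 54674.52204 + 1116453.74015 = 1282977.44283

$1282977.44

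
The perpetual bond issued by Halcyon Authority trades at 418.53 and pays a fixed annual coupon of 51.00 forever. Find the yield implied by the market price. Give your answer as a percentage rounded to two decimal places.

12.19%

P = C/r ⇒ r = C/P = 51.00/418.53 = 0.121855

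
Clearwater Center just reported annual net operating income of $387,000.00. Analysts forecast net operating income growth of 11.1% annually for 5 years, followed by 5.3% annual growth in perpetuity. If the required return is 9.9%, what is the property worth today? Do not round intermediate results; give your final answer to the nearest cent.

$11352582.40

D_1 = 429957.00000
D_2 = 477682.22700
D_3 = 530704.95420
D_4 = 589613.20411
D_5 = 655060.26977
Terminal value at year 5: TV = D_5×(1+g_2)/(r−g_2) = 689778.46407/0.046 = 14995184.00146
P_0 = D_1/(1+r)^1 + D_2/(1+r)^2 + D_3/(1+r)^3 + D_4/(1+r)^4 + D_5/(1+r)^5 + TV/(1+r)^5
    = 391225.65969 + 395497.45943 + 399815.90303 + 404181.49979 + 408594.76457 + 9353267.11072 = 11352582.39723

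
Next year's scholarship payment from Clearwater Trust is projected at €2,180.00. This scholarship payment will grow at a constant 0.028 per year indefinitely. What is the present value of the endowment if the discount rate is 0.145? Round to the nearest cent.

Growing perpetuity: P = D₁ / (r − g) = €2,180.0000 / (0.145 − 0.028) = €18,632.48

€18632.48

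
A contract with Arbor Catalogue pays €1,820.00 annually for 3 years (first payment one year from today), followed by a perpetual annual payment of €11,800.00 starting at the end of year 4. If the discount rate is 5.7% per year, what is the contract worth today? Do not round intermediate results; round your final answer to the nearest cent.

€180192.12

PV of 3-year annuity: €1,820.00 × [1 − (1+0.057)^−3] / 0.057 = 4892.01092
Perpetuity value at year 3: €11,800.00 / 0.057 = 207017.54386
PV of perpetuity: 207017.54386 / (1+0.057)^3 = 175300.11044
Total PV = 4892.01092 + 175300.11044 = 180192.12136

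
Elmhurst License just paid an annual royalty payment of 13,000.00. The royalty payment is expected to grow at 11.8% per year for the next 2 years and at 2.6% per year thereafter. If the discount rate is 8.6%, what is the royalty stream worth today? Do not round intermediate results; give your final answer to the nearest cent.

D_1 = 14534.00000
D_2 = 16249.01200
Terminal value at year 2: TV = D_2×(1+g_2)/(r−g_2) = 16671.48631/0.06 = 277858.10520
P_0 = D_1/(1+r)^1 + D_2/(1+r)^2 + TV/(1+r)^2
    = 13383.05709 + 13777.40131 + 235593.56247 = 262754.02087

262754.02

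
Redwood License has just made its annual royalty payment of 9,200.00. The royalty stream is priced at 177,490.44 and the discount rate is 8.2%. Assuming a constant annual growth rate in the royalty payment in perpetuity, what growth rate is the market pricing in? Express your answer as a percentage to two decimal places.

P = D₀(1+g)/(r−g) ⇒ P(r−g) = D₀(1+g) ⇒ g(P+D₀) = P·r − D₀
g = (P·r − D₀)/(P + D₀) = (177,490.44×0.082 − 9,200.00) / (177,490.44 + 9,200.00) = 0.028680

2.87%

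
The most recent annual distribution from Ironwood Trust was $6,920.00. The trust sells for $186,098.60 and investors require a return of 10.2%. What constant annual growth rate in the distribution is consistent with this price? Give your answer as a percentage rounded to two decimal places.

P = D₀(1+g)/(r−g) ⇒ P(r−g) = D₀(1+g) ⇒ g(P+D₀) = P·r − D₀
g = (P·r − D₀)/(P + D₀) = ($186,098.60×0.102 − $6,920.00) / ($186,098.60 + $6,920.00) = 0.062492

6.25%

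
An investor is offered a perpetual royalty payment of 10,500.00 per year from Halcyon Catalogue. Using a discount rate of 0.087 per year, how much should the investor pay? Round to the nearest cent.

120689.66

Level perpetuity: PV = C / r = 10,500.00 / 0.087 = 120,689.66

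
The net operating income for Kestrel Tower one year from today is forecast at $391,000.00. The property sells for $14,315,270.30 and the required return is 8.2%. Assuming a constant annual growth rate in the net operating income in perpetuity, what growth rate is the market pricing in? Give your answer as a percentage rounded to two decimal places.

5.47%

P = D₁/(r−g) ⇒ g = r − D₁/P = 0.082 − $391,000.00/$14,315,270.30 = 0.054687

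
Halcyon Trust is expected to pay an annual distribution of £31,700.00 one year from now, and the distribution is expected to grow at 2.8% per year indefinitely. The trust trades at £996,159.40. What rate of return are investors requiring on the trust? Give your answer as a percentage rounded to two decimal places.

P = D₁/(r − g) ⇒ r = D₁/P + g = £31,700.0000/£996,159.40 + 0.028 = 0.031822 + 0.028 = 0.059822

5.98%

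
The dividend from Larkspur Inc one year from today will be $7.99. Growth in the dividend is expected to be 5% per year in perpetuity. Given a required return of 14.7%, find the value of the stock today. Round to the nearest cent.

$82.37

Growing perpetuity: P = D₁ / (r − g) = $7.9900 / (0.147 − 0.05) = $82.37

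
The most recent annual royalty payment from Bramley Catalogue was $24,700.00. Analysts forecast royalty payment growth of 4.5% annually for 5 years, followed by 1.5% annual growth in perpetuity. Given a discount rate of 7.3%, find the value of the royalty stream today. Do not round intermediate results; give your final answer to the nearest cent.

$492881.31

D_1 = 25811.50000
D_2 = 26973.01750
D_3 = 28186.80329
D_4 = 29455.20944
D_5 = 30780.69386
Terminal value at year 5: TV = D_5×(1+g_2)/(r−g_2) = 31242.40427/0.058 = 538662.14255
P_0 = D_1/(1+r)^1 + D_2/(1+r)^2 + D_3/(1+r)^3 + D_4/(1+r)^4 + D_5/(1+r)^5 + TV/(1+r)^5
    = 24055.45200 + 23427.72353 + 22816.37566 + 22220.98096 + 21641.12311 + 378719.65447 = 492881.30973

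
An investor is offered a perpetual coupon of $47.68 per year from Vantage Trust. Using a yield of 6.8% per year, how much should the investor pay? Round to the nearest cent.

$701.18

Level perpetuity: PV = C / r = $47.68 / 0.068 = $701.18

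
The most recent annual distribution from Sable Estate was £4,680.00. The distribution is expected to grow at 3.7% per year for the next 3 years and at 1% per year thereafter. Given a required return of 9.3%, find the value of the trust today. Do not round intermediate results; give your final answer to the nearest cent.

£61286.62

D_1 = 4853.16000
D_2 = 5032.72692
D_3 = 5218.93782
Terminal value at year 3: TV = D_3×(1+g_2)/(r−g_2) = 5271.12719/0.083 = 63507.55656
P_0 = D_1/(1+r)^1 + D_2/(1+r)^2 + D_3/(1+r)^3 + TV/(1+r)^3
    = 4440.21958 + 4212.72434 + 3996.88485 + 48636.79154 = 61286.62031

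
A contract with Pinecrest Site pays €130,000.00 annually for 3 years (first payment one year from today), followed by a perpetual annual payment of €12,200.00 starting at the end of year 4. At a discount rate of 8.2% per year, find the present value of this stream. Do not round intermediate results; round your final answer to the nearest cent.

€451270.28

PV of 3-year annuity: €130,000.00 × [1 − (1+0.082)^−3] / 0.082 = 333817.25693
Perpetuity value at year 3: €12,200.00 / 0.082 = 148780.48780
PV of perpetuity: 148780.48780 / (1+0.082)^3 = 117453.02215
Total PV = 333817.25693 + 117453.02215 = 451270.27909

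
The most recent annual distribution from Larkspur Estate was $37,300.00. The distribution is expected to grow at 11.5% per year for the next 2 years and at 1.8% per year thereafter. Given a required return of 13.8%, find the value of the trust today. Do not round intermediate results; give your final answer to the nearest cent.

$376120.62

D_1 = 41589.50000
D_2 = 46372.29250
Terminal value at year 2: TV = D_2×(1+g_2)/(r−g_2) = 47206.99376/0.12 = 393391.61471
P_0 = D_1/(1+r)^1 + D_2/(1+r)^2 + TV/(1+r)^2
    = 36546.13357 + 35807.50345 + 303766.98761 = 376120.62463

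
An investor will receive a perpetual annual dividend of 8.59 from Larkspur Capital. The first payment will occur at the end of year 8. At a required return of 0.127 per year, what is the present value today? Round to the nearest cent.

29.29

Value at end of year 7: C / r = 8.59 / 0.127 = 67.6378
Discount to today: PV = 67.6378 / (1 + 0.127)^7 = 67.6378 / 2.309231 = 29.29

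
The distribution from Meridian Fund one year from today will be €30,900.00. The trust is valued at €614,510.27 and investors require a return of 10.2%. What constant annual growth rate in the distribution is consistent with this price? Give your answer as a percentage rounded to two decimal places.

P = D₁/(r−g) ⇒ g = r − D₁/P = 0.102 − €30,900.00/€614,510.27 = 0.051716

5.17%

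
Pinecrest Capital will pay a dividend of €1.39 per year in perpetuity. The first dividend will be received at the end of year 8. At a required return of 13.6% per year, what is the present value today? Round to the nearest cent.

€4.19

Value at end of year 7: C / r = €1.39 / 0.136 = €10.2206
Discount to today: PV = €10.2206 / (1 + 0.136)^7 = €10.2206 / 2.441453 = €4.19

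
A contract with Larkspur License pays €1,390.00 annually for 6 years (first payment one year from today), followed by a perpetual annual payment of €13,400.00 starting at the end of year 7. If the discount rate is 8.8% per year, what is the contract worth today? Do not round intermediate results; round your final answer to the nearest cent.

€98074.07

PV of 6-year annuity: €1,390.00 × [1 − (1+0.088)^−6] / 0.088 = 6272.78408
Perpetuity value at year 6: €13,400.00 / 0.088 = 152272.72727
PV of perpetuity: 152272.72727 / (1+0.088)^6 = 91801.28367
Total PV = 6272.78408 + 91801.28367 = 98074.06774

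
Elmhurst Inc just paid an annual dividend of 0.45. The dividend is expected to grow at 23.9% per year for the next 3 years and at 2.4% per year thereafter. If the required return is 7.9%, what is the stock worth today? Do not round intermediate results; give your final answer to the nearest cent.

14.48

D_1 = 0.55755
D_2 = 0.69080
D_3 = 0.85591
Terminal value at year 3: TV = D_3×(1+g_2)/(r−g_2) = 0.87645/0.055 = 15.93543
P_0 = D_1/(1+r)^1 + D_2/(1+r)^2 + D_3/(1+r)^3 + TV/(1+r)^3
    = 0.51673 + 0.59335 + 0.68134 + 12.68526 = 14.47668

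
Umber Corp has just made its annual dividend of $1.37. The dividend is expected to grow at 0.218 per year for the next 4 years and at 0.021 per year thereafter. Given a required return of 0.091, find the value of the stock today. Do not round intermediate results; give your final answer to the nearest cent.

$38.31

D_1 = 1.66866
D_2 = 2.03243
D_3 = 2.47550
D_4 = 3.01516
Terminal value at year 4: TV = D_4×(1+g_2)/(r−g_2) = 3.07847/0.07 = 43.97820
P_0 = D_1/(1+r)^1 + D_2/(1+r)^2 + D_3/(1+r)^3 + D_4/(1+r)^4 + TV/(1+r)^4
    = 1.52948 + 1.70752 + 1.90629 + 2.12819 + 31.04119 = 38.31267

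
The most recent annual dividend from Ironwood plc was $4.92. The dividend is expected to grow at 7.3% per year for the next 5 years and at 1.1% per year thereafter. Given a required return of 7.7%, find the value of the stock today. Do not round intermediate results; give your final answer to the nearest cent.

D_1 = 5.27916
D_2 = 5.66454
D_3 = 6.07805
D_4 = 6.52175
D_5 = 6.99784
Terminal value at year 5: TV = D_5×(1+g_2)/(r−g_2) = 7.07481/0.066 = 107.19411
P_0 = D_1/(1+r)^1 + D_2/(1+r)^2 + D_3/(1+r)^3 + D_4/(1+r)^4 + D_5/(1+r)^5 + TV/(1+r)^5
    = 4.90173 + 4.88352 + 4.86538 + 4.84731 + 4.82931 + 73.97627 = 98.30353

$98.30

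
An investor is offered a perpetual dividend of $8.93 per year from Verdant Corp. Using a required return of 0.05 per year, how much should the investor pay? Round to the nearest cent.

Level perpetuity: PV = C / r = $8.93 / 0.05 = $178.60

$178.60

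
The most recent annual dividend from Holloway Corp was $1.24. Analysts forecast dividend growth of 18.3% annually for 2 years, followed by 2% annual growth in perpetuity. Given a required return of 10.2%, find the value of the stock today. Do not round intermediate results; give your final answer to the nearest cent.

$20.54

D_1 = 1.46692
D_2 = 1.73537
Terminal value at year 2: TV = D_2×(1+g_2)/(r−g_2) = 1.77007/0.082 = 21.58626
P_0 = D_1/(1+r)^1 + D_2/(1+r)^2 + TV/(1+r)^2
    = 1.33114 + 1.42899 + 17.77519 = 20.53532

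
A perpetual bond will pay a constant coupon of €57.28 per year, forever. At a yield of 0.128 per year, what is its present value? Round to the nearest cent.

Level perpetuity: PV = C / r = €57.28 / 0.128 = €447.50

€447.50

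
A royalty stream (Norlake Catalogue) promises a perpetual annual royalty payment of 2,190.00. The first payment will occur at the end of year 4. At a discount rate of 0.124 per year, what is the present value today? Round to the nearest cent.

Value at end of year 3: C / r = 2,190.00 / 0.124 = 17,661.2903
Discount to today: PV = 17,661.2903 / (1 + 0.124)^3 = 17,661.2903 / 1.420035 = 12,437.23

12437.23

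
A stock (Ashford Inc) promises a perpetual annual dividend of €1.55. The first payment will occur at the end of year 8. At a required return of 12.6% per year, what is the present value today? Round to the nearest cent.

Value at end of year 7: C / r = €1.55 / 0.126 = €12.3016
Discount to today: PV = €12.3016 / (1 + 0.126)^7 = €12.3016 / 2.294926 = €5.36

€5.36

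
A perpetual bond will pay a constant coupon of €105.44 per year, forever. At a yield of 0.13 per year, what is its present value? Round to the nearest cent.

€811.08

Level perpetuity: PV = C / r = €105.44 / 0.13 = €811.08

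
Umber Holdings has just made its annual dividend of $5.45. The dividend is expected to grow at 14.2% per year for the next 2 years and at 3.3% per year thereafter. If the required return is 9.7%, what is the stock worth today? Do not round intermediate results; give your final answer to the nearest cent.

D_1 = 6.22390
D_2 = 7.10769
Terminal value at year 2: TV = D_2×(1+g_2)/(r−g_2) = 7.34225/0.064 = 114.72262
P_0 = D_1/(1+r)^1 + D_2/(1+r)^2 + TV/(1+r)^2
    = 5.67356 + 5.90630 + 95.33136 = 106.91123

$106.91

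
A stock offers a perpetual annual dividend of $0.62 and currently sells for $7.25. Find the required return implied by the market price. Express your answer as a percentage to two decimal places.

8.55%

P = C/r ⇒ r = C/P = $0.62/$7.25 = 0.085517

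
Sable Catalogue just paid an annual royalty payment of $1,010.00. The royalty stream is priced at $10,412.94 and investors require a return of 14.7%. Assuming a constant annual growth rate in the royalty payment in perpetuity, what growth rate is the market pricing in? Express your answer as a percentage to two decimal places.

P = D₀(1+g)/(r−g) ⇒ P(r−g) = D₀(1+g) ⇒ g(P+D₀) = P·r − D₀
g = (P·r − D₀)/(P + D₀) = ($10,412.94×0.147 − $1,010.00) / ($10,412.94 + $1,010.00) = 0.045584

4.56%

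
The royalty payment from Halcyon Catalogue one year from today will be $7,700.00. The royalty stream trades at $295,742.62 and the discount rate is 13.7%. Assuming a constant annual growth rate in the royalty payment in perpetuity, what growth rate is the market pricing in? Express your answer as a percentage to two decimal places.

11.10%

P = D₁/(r−g) ⇒ g = r − D₁/P = 0.137 − $7,700.00/$295,742.62 = 0.110964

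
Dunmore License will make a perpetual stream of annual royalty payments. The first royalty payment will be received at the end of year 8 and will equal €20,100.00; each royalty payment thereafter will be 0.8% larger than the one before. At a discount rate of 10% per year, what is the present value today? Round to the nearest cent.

Value at end of year 7: C₁ / (r − g) = €20,100.00 / (0.1 − 0.008) = €218,478.2609
Discount to today: PV = €218,478.2609 / (1 + 0.1)^7 = €218,478.2609 / 1.948717 = €112,113.89

€112113.89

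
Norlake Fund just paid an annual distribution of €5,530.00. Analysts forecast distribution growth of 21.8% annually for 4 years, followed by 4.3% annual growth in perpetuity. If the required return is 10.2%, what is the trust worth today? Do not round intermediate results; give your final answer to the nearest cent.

€174474.94

D_1 = 6735.54000
D_2 = 8203.88772
D_3 = 9992.33524
D_4 = 12170.66433
Terminal value at year 4: TV = D_4×(1+g_2)/(r−g_2) = 12694.00289/0.059 = 215152.59139
P_0 = D_1/(1+r)^1 + D_2/(1+r)^2 + D_3/(1+r)^3 + D_4/(1+r)^4 + TV/(1+r)^4
    = 6112.10526 + 6755.48476 + 7466.58842 + 8252.54510 + 145888.21253 = 174474.93609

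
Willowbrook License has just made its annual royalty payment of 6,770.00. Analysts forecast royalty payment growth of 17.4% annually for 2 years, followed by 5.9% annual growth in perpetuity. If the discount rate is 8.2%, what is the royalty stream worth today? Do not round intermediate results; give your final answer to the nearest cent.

D_1 = 7947.98000
D_2 = 9330.92852
Terminal value at year 2: TV = D_2×(1+g_2)/(r−g_2) = 9881.45330/0.023 = 429628.40446
P_0 = D_1/(1+r)^1 + D_2/(1+r)^2 + TV/(1+r)^2
    = 7345.63771 + 7970.22058 + 366976.67808 = 382292.53637

382292.54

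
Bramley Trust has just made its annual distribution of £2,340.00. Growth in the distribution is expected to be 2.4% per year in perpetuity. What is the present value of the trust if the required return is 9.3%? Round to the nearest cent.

D₁ = D₀ × (1 + g) = £2,340.00 × 1.024 = £2,396.1600
Growing perpetuity: P = D₁ / (r − g) = £2,396.1600 / (0.093 − 0.024) = £34,726.96

£34726.96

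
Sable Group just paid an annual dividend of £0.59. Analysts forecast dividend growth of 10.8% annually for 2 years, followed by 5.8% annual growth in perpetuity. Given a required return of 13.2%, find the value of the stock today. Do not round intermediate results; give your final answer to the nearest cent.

£9.22

D_1 = 0.65372
D_2 = 0.72432
Terminal value at year 2: TV = D_2×(1+g_2)/(r−g_2) = 0.76633/0.074 = 10.35584
P_0 = D_1/(1+r)^1 + D_2/(1+r)^2 + TV/(1+r)^2
    = 0.57749 + 0.56525 + 8.08151 = 9.22425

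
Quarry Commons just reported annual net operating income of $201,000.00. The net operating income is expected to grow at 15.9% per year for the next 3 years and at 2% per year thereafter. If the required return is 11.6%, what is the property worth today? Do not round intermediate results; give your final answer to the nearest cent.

D_1 = 232959.00000
D_2 = 269999.48100
D_3 = 312929.39848
Terminal value at year 3: TV = D_3×(1+g_2)/(r−g_2) = 319187.98645/0.096 = 3324874.85884
P_0 = D_1/(1+r)^1 + D_2/(1+r)^2 + D_3/(1+r)^3 + TV/(1+r)^3
    = 208744.62366 + 216787.65127 + 225140.58049 + 2392118.66766 = 3042791.52307

$3042791.52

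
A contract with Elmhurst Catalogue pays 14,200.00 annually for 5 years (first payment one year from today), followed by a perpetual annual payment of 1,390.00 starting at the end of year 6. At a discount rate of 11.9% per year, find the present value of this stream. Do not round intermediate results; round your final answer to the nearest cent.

PV of 5-year annuity: 14,200.00 × [1 − (1+0.119)^−5] / 0.119 = 51314.88477
Perpetuity value at year 5: 1,390.00 / 0.119 = 11680.67227
PV of perpetuity: 11680.67227 / (1+0.119)^5 = 6657.59552
Total PV = 51314.88477 + 6657.59552 = 57972.48029

57972.48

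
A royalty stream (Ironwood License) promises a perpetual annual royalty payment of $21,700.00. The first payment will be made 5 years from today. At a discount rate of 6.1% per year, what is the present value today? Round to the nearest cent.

Value at end of year 4: C / r = $21,700.00 / 0.061 = $355,737.7049
Discount to today: PV = $355,737.7049 / (1 + 0.061)^4 = $355,737.7049 / 1.267248 = $280,716.77

$280716.77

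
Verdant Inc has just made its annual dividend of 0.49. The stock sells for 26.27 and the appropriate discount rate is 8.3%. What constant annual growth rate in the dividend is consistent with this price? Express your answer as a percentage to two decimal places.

6.32%

P = D₀(1+g)/(r−g) ⇒ P(r−g) = D₀(1+g) ⇒ g(P+D₀) = P·r − D₀
g = (P·r − D₀)/(P + D₀) = (26.27×0.083 − 0.49) / (26.27 + 0.49) = 0.063169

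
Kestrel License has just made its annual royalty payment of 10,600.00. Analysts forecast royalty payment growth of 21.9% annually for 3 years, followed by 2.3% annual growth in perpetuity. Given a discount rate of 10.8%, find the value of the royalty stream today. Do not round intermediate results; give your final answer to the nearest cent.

D_1 = 12921.40000
D_2 = 15751.18660
D_3 = 19200.69647
Terminal value at year 3: TV = D_3×(1+g_2)/(r−g_2) = 19642.31248/0.085 = 231086.02922
P_0 = D_1/(1+r)^1 + D_2/(1+r)^2 + D_3/(1+r)^3 + TV/(1+r)^3
    = 11661.91336 + 12830.20973 + 14115.54663 + 169884.75529 = 208492.42501

208492.43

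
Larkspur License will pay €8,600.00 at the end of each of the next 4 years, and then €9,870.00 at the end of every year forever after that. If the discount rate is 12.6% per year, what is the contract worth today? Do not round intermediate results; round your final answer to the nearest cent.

€74524.14

PV of 4-year annuity: €8,600.00 × [1 − (1+0.126)^−4] / 0.126 = 25794.52022
Perpetuity value at year 4: €9,870.00 / 0.126 = 78333.33333
PV of perpetuity: 78333.33333 / (1+0.126)^4 = 48729.62233
Total PV = 25794.52022 + 48729.62233 = 74524.14256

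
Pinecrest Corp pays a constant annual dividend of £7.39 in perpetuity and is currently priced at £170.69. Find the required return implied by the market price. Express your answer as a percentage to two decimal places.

4.33%

P = C/r ⇒ r = C/P = £7.39/£170.69 = 0.043295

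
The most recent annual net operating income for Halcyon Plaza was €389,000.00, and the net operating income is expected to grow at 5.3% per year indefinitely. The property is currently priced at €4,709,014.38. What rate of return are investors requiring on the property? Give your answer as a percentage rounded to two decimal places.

14.00%

D₁ = €389,000.00 × 1.053 = €409,617.0000
P = D₁/(r − g) ⇒ r = D₁/P + g = €409,617.0000/€4,709,014.38 + 0.053 = 0.086986 + 0.053 = 0.139986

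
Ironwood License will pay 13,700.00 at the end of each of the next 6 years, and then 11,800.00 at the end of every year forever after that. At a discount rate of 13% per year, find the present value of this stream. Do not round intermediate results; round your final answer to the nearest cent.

98364.58

PV of 6-year annuity: 13,700.00 × [1 − (1+0.13)^−6] / 0.13 = 54766.43211
Perpetuity value at year 6: 11,800.00 / 0.13 = 90769.23077
PV of perpetuity: 90769.23077 / (1+0.13)^6 = 43598.14326
Total PV = 54766.43211 + 43598.14326 = 98364.57537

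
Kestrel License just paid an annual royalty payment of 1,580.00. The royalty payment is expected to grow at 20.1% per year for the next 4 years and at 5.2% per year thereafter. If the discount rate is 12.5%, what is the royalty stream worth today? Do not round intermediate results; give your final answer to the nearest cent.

37036.08

D_1 = 1897.58000
D_2 = 2278.99358
D_3 = 2737.07129
D_4 = 3287.22262
Terminal value at year 4: TV = D_4×(1+g_2)/(r−g_2) = 3458.15819/0.073 = 47372.03007
P_0 = D_1/(1+r)^1 + D_2/(1+r)^2 + D_3/(1+r)^3 + D_4/(1+r)^4 + TV/(1+r)^4
    = 1686.73778 + 1800.68629 + 1922.33265 + 2052.19690 + 29574.12516 = 37036.07877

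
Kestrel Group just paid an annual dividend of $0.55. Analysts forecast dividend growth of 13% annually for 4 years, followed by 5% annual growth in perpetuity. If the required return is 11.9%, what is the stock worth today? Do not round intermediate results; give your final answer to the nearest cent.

$10.96

D_1 = 0.62150
D_2 = 0.70230
D_3 = 0.79359
D_4 = 0.89676
Terminal value at year 4: TV = D_4×(1+g_2)/(r−g_2) = 0.94160/0.069 = 13.64636
P_0 = D_1/(1+r)^1 + D_2/(1+r)^2 + D_3/(1+r)^3 + D_4/(1+r)^4 + TV/(1+r)^4
    = 0.55541 + 0.56087 + 0.56638 + 0.57195 + 8.70355 = 10.95815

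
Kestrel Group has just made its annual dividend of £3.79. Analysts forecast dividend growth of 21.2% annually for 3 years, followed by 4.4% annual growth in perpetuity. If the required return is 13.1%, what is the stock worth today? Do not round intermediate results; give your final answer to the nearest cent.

D_1 = 4.59348
D_2 = 5.56730
D_3 = 6.74756
Terminal value at year 3: TV = D_3×(1+g_2)/(r−g_2) = 7.04446/0.087 = 80.97078
P_0 = D_1/(1+r)^1 + D_2/(1+r)^2 + D_3/(1+r)^3 + TV/(1+r)^3
    = 4.06143 + 4.35230 + 4.66401 + 55.96809 = 69.04584

£69.05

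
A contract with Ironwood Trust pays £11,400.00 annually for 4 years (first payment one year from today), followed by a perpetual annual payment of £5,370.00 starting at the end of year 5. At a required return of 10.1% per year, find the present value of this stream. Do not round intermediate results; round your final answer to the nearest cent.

PV of 4-year annuity: £11,400.00 × [1 − (1+0.101)^−4] / 0.101 = 36058.38008
Perpetuity value at year 4: £5,370.00 / 0.101 = 53168.31683
PV of perpetuity: 53168.31683 / (1+0.101)^4 = 36182.92201
Total PV = 36058.38008 + 36182.92201 = 72241.30208

£72241.30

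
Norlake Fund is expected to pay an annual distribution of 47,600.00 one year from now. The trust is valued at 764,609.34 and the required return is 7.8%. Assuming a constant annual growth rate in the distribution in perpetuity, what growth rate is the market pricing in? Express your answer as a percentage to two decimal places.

1.57%

P = D₁/(r−g) ⇒ g = r − D₁/P = 0.078 − 47,600.00/764,609.34 = 0.015746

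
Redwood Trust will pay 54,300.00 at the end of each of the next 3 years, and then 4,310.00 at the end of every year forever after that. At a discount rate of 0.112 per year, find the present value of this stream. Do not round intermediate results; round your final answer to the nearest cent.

160219.76

PV of 3-year annuity: 54,300.00 × [1 − (1+0.112)^−3] / 0.112 = 132233.49533
Perpetuity value at year 3: 4,310.00 / 0.112 = 38482.14286
PV of perpetuity: 38482.14286 / (1+0.112)^3 = 27986.26137
Total PV = 132233.49533 + 27986.26137 = 160219.75670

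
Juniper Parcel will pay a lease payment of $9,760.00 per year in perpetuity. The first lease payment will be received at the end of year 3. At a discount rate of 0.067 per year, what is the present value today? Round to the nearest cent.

Value at end of year 2: C / r = $9,760.00 / 0.067 = $145,671.6418
Discount to today: PV = $145,671.6418 / (1 + 0.067)^2 = $145,671.6418 / 1.138489 = $127,951.73

$127951.73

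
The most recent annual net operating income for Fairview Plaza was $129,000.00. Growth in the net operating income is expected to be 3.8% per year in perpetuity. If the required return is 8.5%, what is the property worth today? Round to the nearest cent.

D₁ = D₀ × (1 + g) = $129,000.00 × 1.038 = $133,902.0000
Growing perpetuity: P = D₁ / (r − g) = $133,902.0000 / (0.085 − 0.038) = $2,848,978.72

$2848978.72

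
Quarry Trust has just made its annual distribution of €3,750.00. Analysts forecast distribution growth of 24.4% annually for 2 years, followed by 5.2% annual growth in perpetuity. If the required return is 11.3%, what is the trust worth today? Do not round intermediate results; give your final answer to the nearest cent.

D_1 = 4665.00000
D_2 = 5803.26000
Terminal value at year 2: TV = D_2×(1+g_2)/(r−g_2) = 6105.02952/0.061 = 100082.45115
P_0 = D_1/(1+r)^1 + D_2/(1+r)^2 + TV/(1+r)^2
    = 4191.37466 + 4684.69908 + 80791.85962 = 89667.93337

€89667.93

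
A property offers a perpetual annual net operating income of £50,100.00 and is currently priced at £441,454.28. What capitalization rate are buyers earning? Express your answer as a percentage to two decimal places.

11.35%

P = C/r ⇒ r = C/P = £50,100.00/£441,454.28 = 0.113489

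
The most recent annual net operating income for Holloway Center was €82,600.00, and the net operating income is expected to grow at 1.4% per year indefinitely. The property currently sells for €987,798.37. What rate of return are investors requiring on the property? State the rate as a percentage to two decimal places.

9.88%

D₁ = €82,600.00 × 1.014 = €83,756.4000
P = D₁/(r − g) ⇒ r = D₁/P + g = €83,756.4000/€987,798.37 + 0.014 = 0.084791 + 0.014 = 0.098791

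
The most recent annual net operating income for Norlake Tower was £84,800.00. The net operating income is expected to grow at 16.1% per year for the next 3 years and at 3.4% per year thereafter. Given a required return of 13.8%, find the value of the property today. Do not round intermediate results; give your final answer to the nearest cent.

£1160090.28

D_1 = 98452.80000
D_2 = 114303.70080
D_3 = 132706.59663
Terminal value at year 3: TV = D_3×(1+g_2)/(r−g_2) = 137218.62091/0.104 = 1319409.81648
P_0 = D_1/(1+r)^1 + D_2/(1+r)^2 + D_3/(1+r)^3 + TV/(1+r)^3
    = 86513.88401 + 88262.40715 + 90046.26950 + 895267.71796 = 1160090.27862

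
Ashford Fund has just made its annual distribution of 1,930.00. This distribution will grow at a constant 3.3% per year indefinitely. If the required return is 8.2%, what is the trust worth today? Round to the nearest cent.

40687.55

D₁ = D₀ × (1 + g) = 1,930.00 × 1.033 = 1,993.6900
Growing perpetuity: P = D₁ / (r − g) = 1,993.6900 / (0.082 − 0.033) = 40,687.55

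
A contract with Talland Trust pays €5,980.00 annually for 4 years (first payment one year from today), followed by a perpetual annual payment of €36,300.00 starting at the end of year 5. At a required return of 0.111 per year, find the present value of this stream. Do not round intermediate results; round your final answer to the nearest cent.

€233161.36

PV of 4-year annuity: €5,980.00 × [1 − (1+0.111)^−4] / 0.111 = 18513.08303
Perpetuity value at year 4: €36,300.00 / 0.111 = 327027.02703
PV of perpetuity: 327027.02703 / (1+0.111)^4 = 214648.27887
Total PV = 18513.08303 + 214648.27887 = 233161.36190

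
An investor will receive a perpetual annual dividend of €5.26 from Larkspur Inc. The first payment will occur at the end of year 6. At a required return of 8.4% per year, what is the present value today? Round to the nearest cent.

€41.84

Value at end of year 5: C / r = €5.26 / 0.084 = €62.6190
Discount to today: PV = €62.6190 / (1 + 0.084)^5 = €62.6190 / 1.496740 = €41.84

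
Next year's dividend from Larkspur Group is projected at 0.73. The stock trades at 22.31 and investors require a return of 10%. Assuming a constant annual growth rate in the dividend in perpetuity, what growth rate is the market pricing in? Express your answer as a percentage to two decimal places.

6.73%

P = D₁/(r−g) ⇒ g = r − D₁/P = 0.1 − 0.73/22.31 = 0.067279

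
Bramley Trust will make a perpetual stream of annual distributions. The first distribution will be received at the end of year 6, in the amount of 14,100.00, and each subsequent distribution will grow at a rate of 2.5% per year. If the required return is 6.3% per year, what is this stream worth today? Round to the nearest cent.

Value at end of year 5: C₁ / (r − g) = 14,100.00 / (0.063 − 0.025) = 371,052.6316
Discount to today: PV = 371,052.6316 / (1 + 0.063)^5 = 371,052.6316 / 1.357270 = 273,381.54

273381.54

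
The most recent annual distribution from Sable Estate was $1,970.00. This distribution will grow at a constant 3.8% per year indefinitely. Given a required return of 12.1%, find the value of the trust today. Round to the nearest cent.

$24636.87

D₁ = D₀ × (1 + g) = $1,970.00 × 1.038 = $2,044.8600
Growing perpetuity: P = D₁ / (r − g) = $2,044.8600 / (0.121 − 0.038) = $24,636.87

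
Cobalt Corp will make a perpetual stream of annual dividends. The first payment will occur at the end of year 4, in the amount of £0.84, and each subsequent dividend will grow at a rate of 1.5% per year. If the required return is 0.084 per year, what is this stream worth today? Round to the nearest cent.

Value at end of year 3: C₁ / (r − g) = £0.84 / (0.084 − 0.015) = £12.1739
Discount to today: PV = £12.1739 / (1 + 0.084)^3 = £12.1739 / 1.273761 = £9.56

£9.56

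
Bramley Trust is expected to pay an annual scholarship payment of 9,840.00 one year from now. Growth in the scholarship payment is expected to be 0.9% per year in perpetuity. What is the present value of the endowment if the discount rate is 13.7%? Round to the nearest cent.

76875.00

Growing perpetuity: P = D₁ / (r − g) = 9,840.0000 / (0.137 − 0.009) = 76,875.00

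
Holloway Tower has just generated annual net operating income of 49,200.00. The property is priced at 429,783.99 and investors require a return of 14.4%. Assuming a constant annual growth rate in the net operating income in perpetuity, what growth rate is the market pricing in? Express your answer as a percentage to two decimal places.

P = D₀(1+g)/(r−g) ⇒ P(r−g) = D₀(1+g) ⇒ g(P+D₀) = P·r − D₀
g = (P·r − D₀)/(P + D₀) = (429,783.99×0.144 − 49,200.00) / (429,783.99 + 49,200.00) = 0.026491

2.65%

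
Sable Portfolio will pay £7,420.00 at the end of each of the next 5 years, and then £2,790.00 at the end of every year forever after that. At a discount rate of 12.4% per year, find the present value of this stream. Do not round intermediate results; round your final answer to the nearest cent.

PV of 5-year annuity: £7,420.00 × [1 − (1+0.124)^−5] / 0.124 = 26484.49928
Perpetuity value at year 5: £2,790.00 / 0.124 = 22500.00000
PV of perpetuity: 22500.00000 / (1+0.124)^5 = 12541.54272
Total PV = 26484.49928 + 12541.54272 = 39026.04200

£39026.04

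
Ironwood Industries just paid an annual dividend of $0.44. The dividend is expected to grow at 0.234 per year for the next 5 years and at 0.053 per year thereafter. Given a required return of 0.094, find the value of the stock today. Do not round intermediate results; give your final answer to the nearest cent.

D_1 = 0.54296
D_2 = 0.67001
D_3 = 0.82680
D_4 = 1.02027
D_5 = 1.25901
Terminal value at year 5: TV = D_5×(1+g_2)/(r−g_2) = 1.32574/0.041 = 32.33501
P_0 = D_1/(1+r)^1 + D_2/(1+r)^2 + D_3/(1+r)^3 + D_4/(1+r)^4 + D_5/(1+r)^5 + TV/(1+r)^5
    = 0.49631 + 0.55982 + 0.63146 + 0.71227 + 0.80342 + 20.63414 = 23.83742

$23.84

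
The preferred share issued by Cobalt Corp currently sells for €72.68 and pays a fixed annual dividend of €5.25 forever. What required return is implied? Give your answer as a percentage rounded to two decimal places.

P = C/r ⇒ r = C/P = €5.25/€72.68 = 0.072234

7.22%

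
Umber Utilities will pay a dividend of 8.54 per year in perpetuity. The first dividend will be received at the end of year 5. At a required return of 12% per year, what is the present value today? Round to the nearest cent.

Value at end of year 4: C / r = 8.54 / 0.12 = 71.1667
Discount to today: PV = 71.1667 / (1 + 0.12)^4 = 71.1667 / 1.573519 = 45.23

45.23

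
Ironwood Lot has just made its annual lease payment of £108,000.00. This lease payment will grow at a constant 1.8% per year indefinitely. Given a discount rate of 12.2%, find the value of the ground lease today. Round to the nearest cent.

£1057153.85

D₁ = D₀ × (1 + g) = £108,000.00 × 1.018 = £109,944.0000
Growing perpetuity: P = D₁ / (r − g) = £109,944.0000 / (0.122 − 0.018) = £1,057,153.85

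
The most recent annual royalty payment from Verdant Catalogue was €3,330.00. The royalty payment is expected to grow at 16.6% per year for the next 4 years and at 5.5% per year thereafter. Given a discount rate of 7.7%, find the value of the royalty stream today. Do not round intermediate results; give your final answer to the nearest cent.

D_1 = 3882.78000
D_2 = 4527.32148
D_3 = 5278.85685
D_4 = 6155.14708
Terminal value at year 4: TV = D_4×(1+g_2)/(r−g_2) = 6493.68017/0.022 = 295167.28053
P_0 = D_1/(1+r)^1 + D_2/(1+r)^2 + D_3/(1+r)^3 + D_4/(1+r)^4 + TV/(1+r)^4
    = 3605.18106 + 3903.10224 + 4225.64272 + 4574.83697 + 219384.22740 = 235692.99039

€235692.99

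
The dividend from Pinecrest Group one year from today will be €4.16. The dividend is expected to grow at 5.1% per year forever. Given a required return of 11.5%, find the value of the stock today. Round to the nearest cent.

Growing perpetuity: P = D₁ / (r − g) = €4.1600 / (0.115 − 0.051) = €65.00

€65.00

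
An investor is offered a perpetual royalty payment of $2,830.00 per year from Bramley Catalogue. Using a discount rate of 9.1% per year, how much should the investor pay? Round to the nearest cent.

Level perpetuity: PV = C / r = $2,830.00 / 0.091 = $31,098.90

$31098.90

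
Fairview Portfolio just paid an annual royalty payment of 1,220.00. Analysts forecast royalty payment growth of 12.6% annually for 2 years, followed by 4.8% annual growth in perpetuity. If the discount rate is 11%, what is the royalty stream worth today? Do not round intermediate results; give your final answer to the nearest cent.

D_1 = 1373.72000
D_2 = 1546.80872
Terminal value at year 2: TV = D_2×(1+g_2)/(r−g_2) = 1621.05554/0.062 = 26146.05707
P_0 = D_1/(1+r)^1 + D_2/(1+r)^2 + TV/(1+r)^2
    = 1237.58559 + 1255.42466 + 21220.72646 = 23713.73670

23713.74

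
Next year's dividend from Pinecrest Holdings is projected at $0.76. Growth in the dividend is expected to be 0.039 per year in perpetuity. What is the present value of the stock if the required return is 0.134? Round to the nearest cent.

Growing perpetuity: P = D₁ / (r − g) = $0.7600 / (0.134 − 0.039) = $8.00

$8.00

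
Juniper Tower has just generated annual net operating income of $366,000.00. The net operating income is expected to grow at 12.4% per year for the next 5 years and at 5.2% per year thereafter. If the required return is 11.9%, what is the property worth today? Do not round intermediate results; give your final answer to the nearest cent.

$7730966.46

D_1 = 411384.00000
D_2 = 462395.61600
D_3 = 519732.67238
D_4 = 584179.52376
D_5 = 656617.78471
Terminal value at year 5: TV = D_5×(1+g_2)/(r−g_2) = 690761.90951/0.067 = 10309879.24643
P_0 = D_1/(1+r)^1 + D_2/(1+r)^2 + D_3/(1+r)^3 + D_4/(1+r)^4 + D_5/(1+r)^5 + TV/(1+r)^5
    = 367635.38874 + 369278.08485 + 370928.12097 + 372585.52991 + 374250.34461 + 5876288.99303 = 7730966.46212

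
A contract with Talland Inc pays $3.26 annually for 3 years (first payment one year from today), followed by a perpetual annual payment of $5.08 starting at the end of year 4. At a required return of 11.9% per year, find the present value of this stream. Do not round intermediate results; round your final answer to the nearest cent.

PV of 3-year annuity: $3.26 × [1 − (1+0.119)^−3] / 0.119 = 7.84344
Perpetuity value at year 3: $5.08 / 0.119 = 42.68908
PV of perpetuity: 42.68908 / (1+0.119)^3 = 30.46678
Total PV = 7.84344 + 30.46678 = 38.31022

$38.31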